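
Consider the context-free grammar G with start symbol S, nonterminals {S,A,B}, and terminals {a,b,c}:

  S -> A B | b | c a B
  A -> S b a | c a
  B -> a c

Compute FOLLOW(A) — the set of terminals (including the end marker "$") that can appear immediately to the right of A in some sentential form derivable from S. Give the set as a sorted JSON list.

FIRST sets, iterate to fixpoint:
round 1:
  A via A→c a: +{c}
  B via B→a c: +{a}
  S via S→A B: +{c}
  S via S→b: +{b}
  FIRST[S]={b,c}  FIRST[A]={c}  FIRST[B]={a}
round 2:
  A via A→S b a: +{b}
  FIRST[S]={b,c}  FIRST[A]={b,c}  FIRST[B]={a}
round 3: — fixpoint
  FIRST[S]={b,c}  FIRST[A]={b,c}  FIRST[B]={a}

FOLLOW sets:
FOLLOW(S) := {$}
pass 1:
  A→S b a: FOLLOW(S) ⊇ FIRST(b) = {b}; new: +{b}
  S→A B: FOLLOW(A) ⊇ FIRST(B) = {a}; new: +{a}
  S→A B: FOLLOW(B) ⊇ FOLLOW(S) ⊇ {$,b}; new: +{$,b}
  FOLLOW(S)={$,b}  FOLLOW(A)={a}  FOLLOW(B)={$,b}
pass 2: done
  FOLLOW(S)={$,b}  FOLLOW(A)={a}  FOLLOW(B)={$,b}

FOLLOW(A) = ["a"]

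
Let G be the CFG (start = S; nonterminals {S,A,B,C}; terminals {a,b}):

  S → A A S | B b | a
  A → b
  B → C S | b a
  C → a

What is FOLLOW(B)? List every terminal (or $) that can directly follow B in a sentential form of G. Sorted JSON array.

Compute FIRST by fixpoint:
round 1:
  A via A→b: +{b}
  B via B→b a: +{b}
  C via C→a: +{a}
  S via S→A A S: +{b}
  S via S→a: +{a}
  S: {a,b}  A: {b}  B: {b}  C: {a}
round 2:
  B via B→C S: +{a}
  S: {a,b}  A: {b}  B: {a,b}  C: {a}
round 3: (no change)
  S: {a,b}  A: {b}  B: {a,b}  C: {a}

Compute FOLLOW by fixpoint:
initialize: $ ∈ FOLLOW(S)
[1]
  B→C S: FOLLOW(C) ⊇ FIRST(S) = {a,b}; new: +{a,b}
  S→A A S: FOLLOW(A) ⊇ FIRST(A) = {b}; new: +{b}
  S→A A S: FOLLOW(A) ⊇ FIRST(S) = {a,b}; new: +{a}
  S→B b: FOLLOW(B) ⊇ FIRST(b) = {b}; new: +{b}
  FOLLOW(S)={$}  FOLLOW(A)={a,b}  FOLLOW(B)={b}  FOLLOW(C)={a,b}
[2]
  B→C S: FOLLOW(S) ⊇ FOLLOW(B) ⊇ {b}; new: +{b}
  FOLLOW(S)={$,b}  FOLLOW(A)={a,b}  FOLLOW(B)={b}  FOLLOW(C)={a,b}
[3] (stable)
  FOLLOW(S)={$,b}  FOLLOW(A)={a,b}  FOLLOW(B)={b}  FOLLOW(C)={a,b}

FOLLOW(B) = ["b"]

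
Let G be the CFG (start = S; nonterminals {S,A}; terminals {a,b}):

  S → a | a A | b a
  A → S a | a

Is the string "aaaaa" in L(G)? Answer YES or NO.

Convert to CNF:
  S -> T0 A | T1 T0 | a
  A -> S T0 | a
  T0 -> a
  T1 -> b

Fill CYK table bottom-up:
  [0..0]={A,S,T0}  "a"  orig:{A,S}
  [1..1]={A,S,T0}  "a"  orig:{A,S}
  [2..2]={A,S,T0}  "a"  orig:{A,S}
  [3..3]={A,S,T0}  "a"  orig:{A,S}
  [4..4]={A,S,T0}  "a"  orig:{A,S}
  [0..1]={A,S}  "aa"
  [1..2]={A,S}  "aa"
  [2..3]={A,S}  "aa"
  [3..4]={A,S}  "aa"
  [0..2]={A,S}  "aaa"
  [1..3]={A,S}  "aaa"
  [2..4]={A,S}  "aaa"
  [0..3]={A,S}  "aaaa"
  [1..4]={A,S}  "aaaa"
  [0..4]={A,S}  "aaaaa"

S ∈ T[0,4] ⇒ YES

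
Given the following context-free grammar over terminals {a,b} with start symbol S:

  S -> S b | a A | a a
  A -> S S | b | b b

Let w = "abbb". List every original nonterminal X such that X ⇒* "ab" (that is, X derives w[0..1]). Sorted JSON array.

CNF form of G:
  S -> S T0 | T1 A | T1 T1
  A -> S S | T0 T0 | b
  T0 -> b
  T1 -> a

CYK table (by increasing span) — only the sub-triangle for w[0..1]:
  T[0,0] 'a' = {T1}  orig:{}
  T[1,1] 'b' = {A,T0}  orig:{A}
  T[0,1] 'ab' = {S}

Original NTs in T[0,1] deriving "ab": ["S"]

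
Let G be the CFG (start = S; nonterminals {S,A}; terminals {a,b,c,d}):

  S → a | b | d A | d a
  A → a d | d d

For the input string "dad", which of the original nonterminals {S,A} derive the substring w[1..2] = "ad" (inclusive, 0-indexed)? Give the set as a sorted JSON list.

CNF form of G:
  S -> T1 A | T1 T0 | a | b
  A -> T0 T1 | T1 T1
  T0 -> a
  T1 -> d

CYK table (by increasing span) — only the sub-triangle for w[1..2]:
  T[1,1] 'a' = {S,T0}  orig:{S}
  T[2,2] 'd' = {T1}  orig:{}
  T[1,2] 'ad' = {A}

Original NTs in T[1,2] deriving "ad": ["A"]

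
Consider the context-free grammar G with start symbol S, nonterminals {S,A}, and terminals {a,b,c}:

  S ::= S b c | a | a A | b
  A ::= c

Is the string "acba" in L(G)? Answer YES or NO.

CNF form of G:
  S -> S X3 | T2 A | a | b
  A -> c
  T0 -> b
  T1 -> c
  T2 -> a
  X3 -> T0 T1

Fill CYK table bottom-up:
  cell(0,0) a: {S,T2}  orig:{S}
  cell(1,1) c: {A,T1}  orig:{A}
  cell(2,2) b: {S,T0}  orig:{S}
  cell(3,3) a: {S,T2}  orig:{S}
  cell(0,1) ac: {S}
  cell(1,2) cb: ∅
  cell(2,3) ba: ∅
  cell(0,2) acb: ∅
  cell(1,3) cba: ∅
  cell(0,3) acba: ∅

S ∉ T[0,3] ⇒ NO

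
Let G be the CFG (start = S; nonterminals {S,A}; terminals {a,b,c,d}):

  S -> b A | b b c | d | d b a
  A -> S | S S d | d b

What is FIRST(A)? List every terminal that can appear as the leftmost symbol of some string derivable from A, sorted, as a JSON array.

FIRST iteration:
[1]
  A via A→d b: +{d}
  S via S→b A: +{b}
  S via S→d: +{d}
  S: {b,d}  A: {d}
[2]
  A via A→S: +{b}
  S: {b,d}  A: {b,d}
[3] done
  S: {b,d}  A: {b,d}

FIRST(A) = ["b", "d"]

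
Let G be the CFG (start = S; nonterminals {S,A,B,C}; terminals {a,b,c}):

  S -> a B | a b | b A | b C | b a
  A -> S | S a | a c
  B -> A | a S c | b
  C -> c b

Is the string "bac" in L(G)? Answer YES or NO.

CNF form of G:
  S -> T0 B | T0 T1 | T1 A | T1 C | T1 T0
  A -> S T0 | T0 B | T0 T1 | T0 T2 | T1 A | T1 C | T1 T0
  B -> S T0 | T0 B | T0 T1 | T0 T2 | T0 X3 | T1 A | T1 C | T1 T0 | b
  C -> T2 T1
  T0 -> a
  T1 -> b
  T2 -> c
  X3 -> S T2

CYK fill:
  [0..0]={B,T1}  "b"  orig:{B}
  [1..1]={T0}  "a"  orig:{}
  [2..2]={T2}  "c"  orig:{}
  [0..1]={A,B,S}  "ba"
  [1..2]={A,B}  "ac"
  [0..2]={A,B,S,X3}  "bac"  orig:{A,B,S}

S ∈ T[0,2] ⇒ YES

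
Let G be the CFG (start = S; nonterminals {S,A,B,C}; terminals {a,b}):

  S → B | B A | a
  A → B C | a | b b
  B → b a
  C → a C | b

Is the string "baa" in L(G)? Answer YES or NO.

Convert to CNF:
  S -> B A | T0 T1 | a
  A -> B C | T0 T0 | a
  B -> T0 T1
  C -> T1 C | b
  T0 -> b
  T1 -> a

CYK table (by increasing span):
  cell(0,0) b: {C,T0}  orig:{C}
  cell(1,1) a: {A,S,T1}  orig:{A,S}
  cell(2,2) a: {A,S,T1}  orig:{A,S}
  cell(0,1) ba: {B,S}
  cell(1,2) aa: ∅
  cell(0,2) baa: {S}

S ∈ T[0,2] ⇒ YES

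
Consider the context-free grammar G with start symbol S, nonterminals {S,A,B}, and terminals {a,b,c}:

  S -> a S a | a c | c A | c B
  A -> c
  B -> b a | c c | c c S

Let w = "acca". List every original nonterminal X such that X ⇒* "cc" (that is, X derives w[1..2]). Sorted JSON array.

Convert to CNF:
  S -> T1 T2 | T1 X4 | T2 A | T2 B
  A -> c
  B -> T0 T1 | T2 T2 | T2 X3
  T0 -> b
  T1 -> a
  T2 -> c
  X3 -> T2 S
  X4 -> S T1

Fill CYK table bottom-up (cells [i..j] with 1 ≤ i ≤ j ≤ 2 only):
  [1..1]={A,T2}  "c"  orig:{A}
  [2..2]={A,T2}  "c"  orig:{A}
  [1..2]={B,S}  "cc"

Original NTs in T[1,2] deriving "cc": ["B", "S"]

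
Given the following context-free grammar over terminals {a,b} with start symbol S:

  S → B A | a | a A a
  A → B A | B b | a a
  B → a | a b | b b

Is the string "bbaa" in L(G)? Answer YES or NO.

CNF form of G:
  S -> B A | T1 X2 | a
  A -> B A | B T0 | T1 T1
  B -> T0 T0 | T1 T0 | a
  T0 -> b
  T1 -> a
  X2 -> A T1

Fill CYK table bottom-up:
  T[0,0] 'b' = {T0}  orig:{}
  T[1,1] 'b' = {T0}  orig:{}
  T[2,2] 'a' = {B,S,T1}  orig:{B,S}
  T[3,3] 'a' = {B,S,T1}  orig:{B,S}
  T[0,1] 'bb' = {B}
  T[1,2] 'ba' = ∅
  T[2,3] 'aa' = {A}
  T[0,2] 'bba' = ∅
  T[1,3] 'baa' = ∅
  T[0,3] 'bbaa' = {A,S}

S ∈ T[0,3] ⇒ YES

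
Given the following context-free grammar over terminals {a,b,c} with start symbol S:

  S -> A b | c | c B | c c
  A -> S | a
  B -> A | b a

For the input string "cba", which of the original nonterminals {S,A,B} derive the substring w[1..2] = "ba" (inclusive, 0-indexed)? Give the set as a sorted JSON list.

Convert to CNF:
  S -> A T0 | T1 B | T1 T1 | c
  A -> A T0 | T1 B | T1 T1 | a | c
  B -> A T0 | T0 T2 | T1 B | T1 T1 | a | c
  T0 -> b
  T1 -> c
  T2 -> a

Fill CYK table bottom-up (cells [i..j] with 1 ≤ i ≤ j ≤ 2 only):
  T[1,1] 'b' = {T0}  orig:{}
  T[2,2] 'a' = {A,B,T2}  orig:{A,B}
  T[1,2] 'ba' = {B}

Original NTs in T[1,2] deriving "ba": ["B"]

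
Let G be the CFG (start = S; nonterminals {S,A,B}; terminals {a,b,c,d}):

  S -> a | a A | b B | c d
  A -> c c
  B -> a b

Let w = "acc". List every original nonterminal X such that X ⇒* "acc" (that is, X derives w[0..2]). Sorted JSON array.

CNF form of G:
  S -> T0 T3 | T1 A | T2 B | a
  A -> T0 T0
  B -> T1 T2
  T0 -> c
  T1 -> a
  T2 -> b
  T3 -> d

CYK fill, restricted to cells inside w[0..2]:
  T[0,0] 'a' = {S,T1}  orig:{S}
  T[1,1] 'c' = {T0}  orig:{}
  T[2,2] 'c' = {T0}  orig:{}
  T[0,1] 'ac' = ∅
  T[1,2] 'cc' = {A}
  T[0,2] 'acc' = {S}

Original NTs in T[0,2] deriving "acc": ["S"]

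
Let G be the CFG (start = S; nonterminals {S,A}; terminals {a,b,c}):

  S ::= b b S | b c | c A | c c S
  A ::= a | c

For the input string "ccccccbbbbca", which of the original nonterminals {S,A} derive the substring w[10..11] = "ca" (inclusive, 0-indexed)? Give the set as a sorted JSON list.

CNF form of G:
  S -> T0 T1 | T0 X2 | T1 A | T1 X3
  A -> a | c
  T0 -> b
  T1 -> c
  X2 -> T0 S
  X3 -> T1 S

Fill CYK table bottom-up — only the sub-triangle for w[10..11]:
  [10..10]={A,T1}  "c"  orig:{A}
  [11..11]={A}  "a"
  [10..11]={S}  "ca"

Original NTs in T[10,11] deriving "ca": ["S"]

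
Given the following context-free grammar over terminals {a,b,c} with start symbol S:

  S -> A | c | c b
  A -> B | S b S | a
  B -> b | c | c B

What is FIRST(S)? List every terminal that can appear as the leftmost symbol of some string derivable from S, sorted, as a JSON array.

Compute FIRST by fixpoint:
pass 1:
  A via A→a: +{a}
  B via B→b: +{b}
  B via B→c: +{c}
  S via S→A: +{a}
  S via S→c: +{c}
  S: {a,c}  A: {a}  B: {b,c}
pass 2:
  A via A→B: +{b,c}
  S via S→A: +{b}
  S: {a,b,c}  A: {a,b,c}  B: {b,c}
pass 3: (stable)
  S: {a,b,c}  A: {a,b,c}  B: {b,c}

FIRST(S) = ["a", "b", "c"]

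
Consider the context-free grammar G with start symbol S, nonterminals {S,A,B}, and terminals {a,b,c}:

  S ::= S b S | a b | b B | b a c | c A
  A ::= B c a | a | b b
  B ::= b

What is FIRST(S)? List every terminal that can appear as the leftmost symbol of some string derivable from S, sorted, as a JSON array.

Compute FIRST by fixpoint:
iter 1:
  A via A→a: +{a}
  A via A→b b: +{b}
  B via B→b: +{b}
  S via S→a b: +{a}
  S via S→b B: +{b}
  S via S→c A: +{c}
  FIRST[S]={a,b,c}  FIRST[A]={a,b}  FIRST[B]={b}
iter 2: (stable)
  FIRST[S]={a,b,c}  FIRST[A]={a,b}  FIRST[B]={b}

FIRST(S) = ["a", "b", "c"]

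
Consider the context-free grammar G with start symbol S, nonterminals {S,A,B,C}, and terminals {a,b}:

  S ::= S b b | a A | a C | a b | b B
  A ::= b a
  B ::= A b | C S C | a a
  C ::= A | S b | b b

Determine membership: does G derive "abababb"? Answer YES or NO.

CNF form of G:
  S -> S X3 | T0 B | T1 A | T1 C | T1 T0
  A -> T0 T1
  B -> A T0 | C X2 | T1 T1
  C -> S T0 | T0 T0 | T0 T1
  T0 -> b
  T1 -> a
  X2 -> S C
  X3 -> T0 T0

CYK fill:
  T[0,0] 'a' = {T1}  orig:{}
  T[1,1] 'b' = {T0}  orig:{}
  T[2,2] 'a' = {T1}  orig:{}
  T[3,3] 'b' = {T0}  orig:{}
  T[4,4] 'a' = {T1}  orig:{}
  T[5,5] 'b' = {T0}  orig:{}
  T[6,6] 'b' = {T0}  orig:{}
  T[0,1] 'ab' = {S}
  T[1,2] 'ba' = {A,C}
  T[2,3] 'ab' = {S}
  T[3,4] 'ba' = {A,C}
  T[4,5] 'ab' = {S}
  T[5,6] 'bb' = {C,X3}  orig:{C}
  T[0,2] 'aba' = {S}
  T[1,3] 'bab' = {B}
  T[2,4] 'aba' = {S}
  T[3,5] 'bab' = {B}
  T[4,6] 'abb' = {C,S}
  T[0,3] 'abab' = {C}
  T[1,4] 'baba' = ∅
  T[2,5] 'abab' = {C}
  T[3,6] 'babb' = ∅
  T[0,4] 'ababa' = {X2}  orig:{}
  T[1,5] 'babab' = ∅
  T[2,6] 'ababb' = {S,X2}  orig:{S}
  T[0,5] 'ababab' = {X2}  orig:{}
  T[1,6] 'bababb' = ∅
  T[0,6] 'abababb' = ∅

S ∉ T[0,6] ⇒ NO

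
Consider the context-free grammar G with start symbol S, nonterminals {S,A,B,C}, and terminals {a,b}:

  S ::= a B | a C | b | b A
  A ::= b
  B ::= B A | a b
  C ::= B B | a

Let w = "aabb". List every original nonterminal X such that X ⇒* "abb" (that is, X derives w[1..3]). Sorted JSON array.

CNF form of G:
  S -> T0 B | T0 C | T1 A | b
  A -> b
  B -> B A | T0 T1
  C -> B B | a
  T0 -> a
  T1 -> b

CYK fill — only the sub-triangle for w[1..3]:
  cell(1,1) a: {C,T0}  orig:{C}
  cell(2,2) b: {A,S,T1}  orig:{A,S}
  cell(3,3) b: {A,S,T1}  orig:{A,S}
  cell(1,2) ab: {B}
  cell(2,3) bb: {S}
  cell(1,3) abb: {B}

Original NTs in T[1,3] deriving "abb": ["B"]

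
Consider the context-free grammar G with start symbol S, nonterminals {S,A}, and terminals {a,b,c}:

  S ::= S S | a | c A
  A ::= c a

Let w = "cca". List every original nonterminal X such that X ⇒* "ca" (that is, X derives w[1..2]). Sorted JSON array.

Convert to CNF:
  S -> S S | T0 A | a
  A -> T0 T1
  T0 -> c
  T1 -> a

CYK fill (cells [i..j] with 1 ≤ i ≤ j ≤ 2 only):
  [1..1]={T0}  "c"  orig:{}
  [2..2]={S,T1}  "a"  orig:{S}
  [1..2]={A}  "ca"

Original NTs in T[1,2] deriving "ca": ["A"]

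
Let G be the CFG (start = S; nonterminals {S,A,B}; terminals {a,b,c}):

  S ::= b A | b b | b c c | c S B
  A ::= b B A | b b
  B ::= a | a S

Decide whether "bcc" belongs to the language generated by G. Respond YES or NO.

Convert to CNF:
  S -> T0 A | T0 T0 | T0 X4 | T2 X5
  A -> T0 T0 | T0 X3
  B -> T1 S | a
  T0 -> b
  T1 -> a
  T2 -> c
  X3 -> B A
  X4 -> T2 T2
  X5 -> S B

Fill CYK table bottom-up:
  T[0,0] 'b' = {T0}  orig:{}
  T[1,1] 'c' = {T2}  orig:{}
  T[2,2] 'c' = {T2}  orig:{}
  T[0,1] 'bc' = ∅
  T[1,2] 'cc' = {X4}  orig:{}
  T[0,2] 'bcc' = {S}

S ∈ T[0,2] ⇒ YES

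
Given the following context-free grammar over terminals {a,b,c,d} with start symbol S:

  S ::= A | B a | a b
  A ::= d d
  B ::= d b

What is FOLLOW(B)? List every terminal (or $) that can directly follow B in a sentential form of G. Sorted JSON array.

FIRST iteration:
round 1:
  A via A→d d: +{d}
  B via B→d b: +{d}
  S via S→A: +{d}
  S via S→a b: +{a}
  FIRST[S]={a,d}  FIRST[A]={d}  FIRST[B]={d}
round 2: (stable)
  FIRST[S]={a,d}  FIRST[A]={d}  FIRST[B]={d}

FOLLOW sets:
initialize: $ ∈ FOLLOW(S)
iter 1:
  S→A: FOLLOW(A) ⊇ FOLLOW(S) ⊇ {$}; new: +{$}
  S→B a: FOLLOW(B) ⊇ FIRST(a) = {a}; new: +{a}
  S: {$}  A: {$}  B: {a}
iter 2: (stable)
  S: {$}  A: {$}  B: {a}

FOLLOW(B) = ["a"]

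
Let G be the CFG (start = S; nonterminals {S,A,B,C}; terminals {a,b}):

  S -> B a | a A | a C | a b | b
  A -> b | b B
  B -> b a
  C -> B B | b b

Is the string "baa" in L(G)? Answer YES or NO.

CNF form of G:
  S -> B T1 | T1 A | T1 C | T1 T0 | b
  A -> T0 B | b
  B -> T0 T1
  C -> B B | T0 T0
  T0 -> b
  T1 -> a

CYK fill:
  cell(0,0) b: {A,S,T0}  orig:{A,S}
  cell(1,1) a: {T1}  orig:{}
  cell(2,2) a: {T1}  orig:{}
  cell(0,1) ba: {B}
  cell(1,2) aa: ∅
  cell(0,2) baa: {S}

S ∈ T[0,2] ⇒ YES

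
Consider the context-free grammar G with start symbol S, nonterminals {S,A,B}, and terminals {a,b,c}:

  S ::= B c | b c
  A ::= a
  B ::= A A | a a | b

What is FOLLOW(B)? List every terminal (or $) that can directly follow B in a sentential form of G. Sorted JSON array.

FIRST iteration:
pass 1:
  A via A→a: +{a}
  B via B→A A: +{a}
  B via B→b: +{b}
  S via S→B c: +{a,b}
  FIRST(S)={a,b}  FIRST(A)={a}  FIRST(B)={a,b}
pass 2: done
  FIRST(S)={a,b}  FIRST(A)={a}  FIRST(B)={a,b}

FOLLOW sets:
FOLLOW(S) := {$}
[1]
  B→A A: FOLLOW(A) ⊇ FIRST(A) = {a}; new: +{a}
  S→B c: FOLLOW(B) ⊇ FIRST(c) = {c}; new: +{c}
  FOLLOW[S]={$}  FOLLOW[A]={a}  FOLLOW[B]={c}
[2]
  B→A A: FOLLOW(A) ⊇ FOLLOW(B) ⊇ {c}; new: +{c}
  FOLLOW[S]={$}  FOLLOW[A]={a,c}  FOLLOW[B]={c}
[3] done
  FOLLOW[S]={$}  FOLLOW[A]={a,c}  FOLLOW[B]={c}

FOLLOW(B) = ["c"]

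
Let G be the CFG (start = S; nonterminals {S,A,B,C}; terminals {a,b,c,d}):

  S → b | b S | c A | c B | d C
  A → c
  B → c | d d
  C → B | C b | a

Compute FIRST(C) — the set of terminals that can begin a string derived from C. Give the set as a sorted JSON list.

FIRST iteration:
round 1:
  A via A→c: +{c}
  B via B→c: +{c}
  B via B→d d: +{d}
  C via C→B: +{c,d}
  C via C→a: +{a}
  S via S→b: +{b}
  S via S→c A: +{c}
  S via S→d C: +{d}
  FIRST[S]={b,c,d}  FIRST[A]={c}  FIRST[B]={c,d}  FIRST[C]={a,c,d}
round 2: (stable)
  FIRST[S]={b,c,d}  FIRST[A]={c}  FIRST[B]={c,d}  FIRST[C]={a,c,d}

FIRST(C) = ["a", "c", "d"]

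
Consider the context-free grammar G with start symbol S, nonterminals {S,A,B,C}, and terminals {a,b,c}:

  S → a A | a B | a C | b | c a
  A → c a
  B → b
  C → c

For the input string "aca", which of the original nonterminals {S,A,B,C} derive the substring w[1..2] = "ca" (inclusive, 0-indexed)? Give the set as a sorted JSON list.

Convert to CNF:
  S -> T0 T1 | T1 A | T1 B | T1 C | b
  A -> T0 T1
  B -> b
  C -> c
  T0 -> c
  T1 -> a

Fill CYK table bottom-up, restricted to cells inside w[1..2]:
  T[1,1] 'c' = {C,T0}  orig:{C}
  T[2,2] 'a' = {T1}  orig:{}
  T[1,2] 'ca' = {A,S}

Original NTs in T[1,2] deriving "ca": ["A", "S"]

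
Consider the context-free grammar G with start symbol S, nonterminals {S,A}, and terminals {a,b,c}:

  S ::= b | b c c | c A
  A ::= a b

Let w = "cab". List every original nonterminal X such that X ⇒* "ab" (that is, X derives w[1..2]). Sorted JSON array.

Convert to CNF:
  S -> T1 X3 | T2 A | b
  A -> T0 T1
  T0 -> a
  T1 -> b
  T2 -> c
  X3 -> T2 T2

Fill CYK table bottom-up (cells [i..j] with 1 ≤ i ≤ j ≤ 2 only):
  [1..1]={T0}  "a"  orig:{}
  [2..2]={S,T1}  "b"  orig:{S}
  [1..2]={A}  "ab"

Original NTs in T[1,2] deriving "ab": ["A"]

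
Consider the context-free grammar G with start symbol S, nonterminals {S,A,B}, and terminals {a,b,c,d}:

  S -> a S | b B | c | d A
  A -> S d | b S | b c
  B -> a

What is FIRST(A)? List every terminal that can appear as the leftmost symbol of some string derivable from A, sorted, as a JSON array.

FIRST sets, iterate to fixpoint:
[1]
  A via A→b S: +{b}
  B via B→a: +{a}
  S via S→a S: +{a}
  S via S→b B: +{b}
  S via S→c: +{c}
  S via S→d A: +{d}
  FIRST[S]={a,b,c,d}  FIRST[A]={b}  FIRST[B]={a}
[2]
  A via A→S d: +{a,c,d}
  FIRST[S]={a,b,c,d}  FIRST[A]={a,b,c,d}  FIRST[B]={a}
[3] — fixpoint
  FIRST[S]={a,b,c,d}  FIRST[A]={a,b,c,d}  FIRST[B]={a}

FIRST(A) = ["a", "b", "c", "d"]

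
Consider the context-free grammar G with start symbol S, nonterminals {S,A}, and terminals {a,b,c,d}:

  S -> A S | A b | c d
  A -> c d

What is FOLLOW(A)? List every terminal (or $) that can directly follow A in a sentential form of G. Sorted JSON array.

FIRST iteration:
pass 1:
  A via A→c d: +{c}
  S via S→A S: +{c}
  S: {c}  A: {c}
pass 2: (no change)
  S: {c}  A: {c}

Compute FOLLOW by fixpoint:
FOLLOW(S) := {$}
pass 1:
  S→A S: FOLLOW(A) ⊇ FIRST(S) = {c}; new: +{c}
  S→A b: FOLLOW(A) ⊇ FIRST(b) = {b}; new: +{b}
  S: {$}  A: {b,c}
pass 2: (stable)
  S: {$}  A: {b,c}

FOLLOW(A) = ["b", "c"]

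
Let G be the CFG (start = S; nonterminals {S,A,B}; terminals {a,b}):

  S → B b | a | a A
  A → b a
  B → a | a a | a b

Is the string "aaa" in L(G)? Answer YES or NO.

CNF form of G:
  S -> B T0 | T1 A | a
  A -> T0 T1
  B -> T1 T0 | T1 T1 | a
  T0 -> b
  T1 -> a

CYK fill:
  cell(0,0) a: {B,S,T1}  orig:{B,S}
  cell(1,1) a: {B,S,T1}  orig:{B,S}
  cell(2,2) a: {B,S,T1}  orig:{B,S}
  cell(0,1) aa: {B}
  cell(1,2) aa: {B}
  cell(0,2) aaa: ∅

S ∉ T[0,2] ⇒ NO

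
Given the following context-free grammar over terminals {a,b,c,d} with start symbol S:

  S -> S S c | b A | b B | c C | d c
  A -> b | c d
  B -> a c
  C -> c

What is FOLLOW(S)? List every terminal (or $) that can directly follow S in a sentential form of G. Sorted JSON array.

FIRST iteration:
[1]
  A via A→b: +{b}
  A via A→c d: +{c}
  B via B→a c: +{a}
  C via C→c: +{c}
  S via S→b A: +{b}
  S via S→c C: +{c}
  S via S→d c: +{d}
  FIRST(S)={b,c,d}  FIRST(A)={b,c}  FIRST(B)={a}  FIRST(C)={c}
[2] done
  FIRST(S)={b,c,d}  FIRST(A)={b,c}  FIRST(B)={a}  FIRST(C)={c}

FOLLOW iteration:
initialize: $ ∈ FOLLOW(S)
pass 1:
  S→S S c: FOLLOW(S) ⊇ FIRST(S) = {b,c,d}; new: +{b,c,d}
  S→b A: FOLLOW(A) ⊇ FOLLOW(S) ⊇ {$,b,c,d}; new: +{$,b,c,d}
  S→b B: FOLLOW(B) ⊇ FOLLOW(S) ⊇ {$,b,c,d}; new: +{$,b,c,d}
  S→c C: FOLLOW(C) ⊇ FOLLOW(S) ⊇ {$,b,c,d}; new: +{$,b,c,d}
  S: {$,b,c,d}  A: {$,b,c,d}  B: {$,b,c,d}  C: {$,b,c,d}
pass 2: (stable)
  S: {$,b,c,d}  A: {$,b,c,d}  B: {$,b,c,d}  C: {$,b,c,d}

FOLLOW(S) = ["$", "b", "c", "d"]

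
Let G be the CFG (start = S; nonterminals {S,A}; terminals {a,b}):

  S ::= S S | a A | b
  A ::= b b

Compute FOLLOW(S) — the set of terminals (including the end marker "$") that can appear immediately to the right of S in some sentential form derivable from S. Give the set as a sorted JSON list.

FIRST iteration:
round 1:
  A via A→b b: +{b}
  S via S→a A: +{a}
  S via S→b: +{b}
  FIRST(S)={a,b}  FIRST(A)={b}
round 2: done
  FIRST(S)={a,b}  FIRST(A)={b}

Compute FOLLOW by fixpoint:
seed FOLLOW(S) with $
pass 1:
  S→S S: FOLLOW(S) ⊇ FIRST(S) = {a,b}; new: +{a,b}
  S→a A: FOLLOW(A) ⊇ FOLLOW(S) ⊇ {$,a,b}; new: +{$,a,b}
  FOLLOW[S]={$,a,b}  FOLLOW[A]={$,a,b}
pass 2: done
  FOLLOW[S]={$,a,b}  FOLLOW[A]={$,a,b}

FOLLOW(S) = ["$", "a", "b"]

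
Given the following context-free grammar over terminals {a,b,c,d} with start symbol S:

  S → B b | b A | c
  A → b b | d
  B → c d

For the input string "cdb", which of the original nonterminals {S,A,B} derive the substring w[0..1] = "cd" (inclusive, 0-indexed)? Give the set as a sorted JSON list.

CNF form of G:
  S -> B T0 | T0 A | c
  A -> T0 T0 | d
  B -> T1 T2
  T0 -> b
  T1 -> c
  T2 -> d

Fill CYK table bottom-up, restricted to cells inside w[0..1]:
  T[0,0] 'c' = {S,T1}  orig:{S}
  T[1,1] 'd' = {A,T2}  orig:{A}
  T[0,1] 'cd' = {B}

Original NTs in T[0,1] deriving "cd": ["B"]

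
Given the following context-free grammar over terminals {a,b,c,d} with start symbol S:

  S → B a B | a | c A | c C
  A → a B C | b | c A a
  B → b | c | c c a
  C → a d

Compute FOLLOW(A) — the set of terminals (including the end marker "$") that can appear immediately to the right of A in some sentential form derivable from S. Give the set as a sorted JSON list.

FIRST iteration:
iter 1:
  A via A→a B C: +{a}
  A via A→b: +{b}
  A via A→c A a: +{c}
  B via B→b: +{b}
  B via B→c: +{c}
  C via C→a d: +{a}
  S via S→B a B: +{b,c}
  S via S→a: +{a}
  S: {a,b,c}  A: {a,b,c}  B: {b,c}  C: {a}
iter 2: (stable)
  S: {a,b,c}  A: {a,b,c}  B: {b,c}  C: {a}

Compute FOLLOW by fixpoint:
FOLLOW(S) := {$}
iter 1:
  A→a B C: FOLLOW(B) ⊇ FIRST(C) = {a}; new: +{a}
  A→c A a: FOLLOW(A) ⊇ FIRST(a) = {a}; new: +{a}
  S→B a B: FOLLOW(B) ⊇ FOLLOW(S) ⊇ {$}; new: +{$}
  S→c A: FOLLOW(A) ⊇ FOLLOW(S) ⊇ {$}; new: +{$}
  S→c C: FOLLOW(C) ⊇ FOLLOW(S) ⊇ {$}; new: +{$}
  S: {$}  A: {$,a}  B: {$,a}  C: {$}
iter 2:
  A→a B C: FOLLOW(C) ⊇ FOLLOW(A) ⊇ {$,a}; new: +{a}
  S: {$}  A: {$,a}  B: {$,a}  C: {$,a}
iter 3: done
  S: {$}  A: {$,a}  B: {$,a}  C: {$,a}

FOLLOW(A) = ["$", "a"]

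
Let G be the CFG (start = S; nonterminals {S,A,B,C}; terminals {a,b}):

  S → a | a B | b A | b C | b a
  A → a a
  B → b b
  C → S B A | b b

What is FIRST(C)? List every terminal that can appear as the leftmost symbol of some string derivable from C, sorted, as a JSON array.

FIRST sets, iterate to fixpoint:
round 1:
  A via A→a a: +{a}
  B via B→b b: +{b}
  C via C→b b: +{b}
  S via S→a: +{a}
  S via S→b A: +{b}
  FIRST[S]={a,b}  FIRST[A]={a}  FIRST[B]={b}  FIRST[C]={b}
round 2:
  C via C→S B A: +{a}
  FIRST[S]={a,b}  FIRST[A]={a}  FIRST[B]={b}  FIRST[C]={a,b}
round 3: (no change)
  FIRST[S]={a,b}  FIRST[A]={a}  FIRST[B]={b}  FIRST[C]={a,b}

FIRST(C) = ["a", "b"]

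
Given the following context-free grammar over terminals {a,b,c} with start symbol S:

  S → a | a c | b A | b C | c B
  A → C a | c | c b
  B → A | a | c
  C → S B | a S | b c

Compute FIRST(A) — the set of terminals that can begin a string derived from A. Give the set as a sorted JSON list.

Compute FIRST by fixpoint:
round 1:
  A via A→c: +{c}
  B via B→A: +{c}
  B via B→a: +{a}
  C via C→a S: +{a}
  C via C→b c: +{b}
  S via S→a: +{a}
  S via S→b A: +{b}
  S via S→c B: +{c}
  FIRST[S]={a,b,c}  FIRST[A]={c}  FIRST[B]={a,c}  FIRST[C]={a,b}
round 2:
  A via A→C a: +{a,b}
  B via B→A: +{b}
  C via C→S B: +{c}
  FIRST[S]={a,b,c}  FIRST[A]={a,b,c}  FIRST[B]={a,b,c}  FIRST[C]={a,b,c}
round 3: — fixpoint
  FIRST[S]={a,b,c}  FIRST[A]={a,b,c}  FIRST[B]={a,b,c}  FIRST[C]={a,b,c}

FIRST(A) = ["a", "b", "c"]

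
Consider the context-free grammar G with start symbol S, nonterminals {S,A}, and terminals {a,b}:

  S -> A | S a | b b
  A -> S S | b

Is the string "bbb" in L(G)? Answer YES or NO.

CNF form of G:
  S -> S S | S T0 | T1 T1 | b
  A -> S S | b
  T0 -> a
  T1 -> b

Fill CYK table bottom-up:
  [0..0]={A,S,T1}  "b"  orig:{A,S}
  [1..1]={A,S,T1}  "b"  orig:{A,S}
  [2..2]={A,S,T1}  "b"  orig:{A,S}
  [0..1]={A,S}  "bb"
  [1..2]={A,S}  "bb"
  [0..2]={A,S}  "bbb"

S ∈ T[0,2] ⇒ YES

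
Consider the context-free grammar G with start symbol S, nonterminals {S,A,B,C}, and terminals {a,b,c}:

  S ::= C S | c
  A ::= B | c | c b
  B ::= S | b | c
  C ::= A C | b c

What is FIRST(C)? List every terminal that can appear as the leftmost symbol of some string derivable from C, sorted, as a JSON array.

Compute FIRST by fixpoint:
iter 1:
  A via A→c: +{c}
  B via B→b: +{b}
  B via B→c: +{c}
  C via C→A C: +{c}
  C via C→b c: +{b}
  S via S→C S: +{b,c}
  FIRST[S]={b,c}  FIRST[A]={c}  FIRST[B]={b,c}  FIRST[C]={b,c}
iter 2:
  A via A→B: +{b}
  FIRST[S]={b,c}  FIRST[A]={b,c}  FIRST[B]={b,c}  FIRST[C]={b,c}
iter 3: (stable)
  FIRST[S]={b,c}  FIRST[A]={b,c}  FIRST[B]={b,c}  FIRST[C]={b,c}

FIRST(C) = ["b", "c"]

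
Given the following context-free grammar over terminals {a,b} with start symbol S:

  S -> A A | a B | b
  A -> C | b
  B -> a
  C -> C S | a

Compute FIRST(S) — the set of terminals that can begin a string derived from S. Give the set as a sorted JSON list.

FIRST iteration:
round 1:
  A via A→b: +{b}
  B via B→a: +{a}
  C via C→a: +{a}
  S via S→A A: +{b}
  S via S→a B: +{a}
  S: {a,b}  A: {b}  B: {a}  C: {a}
round 2:
  A via A→C: +{a}
  S: {a,b}  A: {a,b}  B: {a}  C: {a}
round 3: done
  S: {a,b}  A: {a,b}  B: {a}  C: {a}

FIRST(S) = ["a", "b"]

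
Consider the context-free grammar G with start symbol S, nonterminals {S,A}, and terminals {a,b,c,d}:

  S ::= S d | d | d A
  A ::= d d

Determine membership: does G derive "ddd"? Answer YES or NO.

CNF form of G:
  S -> S T0 | T0 A | d
  A -> T0 T0
  T0 -> d

Fill CYK table bottom-up:
  cell(0,0) d: {S,T0}  orig:{S}
  cell(1,1) d: {S,T0}  orig:{S}
  cell(2,2) d: {S,T0}  orig:{S}
  cell(0,1) dd: {A,S}
  cell(1,2) dd: {A,S}
  cell(0,2) ddd: {S}

S ∈ T[0,2] ⇒ YES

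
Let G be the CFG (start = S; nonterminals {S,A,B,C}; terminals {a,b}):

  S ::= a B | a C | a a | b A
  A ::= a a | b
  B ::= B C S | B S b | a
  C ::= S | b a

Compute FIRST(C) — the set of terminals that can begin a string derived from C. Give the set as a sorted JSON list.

FIRST sets, iterate to fixpoint:
round 1:
  A via A→a a: +{a}
  A via A→b: +{b}
  B via B→a: +{a}
  C via C→b a: +{b}
  S via S→a B: +{a}
  S via S→b A: +{b}
  S: {a,b}  A: {a,b}  B: {a}  C: {b}
round 2:
  C via C→S: +{a}
  S: {a,b}  A: {a,b}  B: {a}  C: {a,b}
round 3: — fixpoint
  S: {a,b}  A: {a,b}  B: {a}  C: {a,b}

FIRST(C) = ["a", "b"]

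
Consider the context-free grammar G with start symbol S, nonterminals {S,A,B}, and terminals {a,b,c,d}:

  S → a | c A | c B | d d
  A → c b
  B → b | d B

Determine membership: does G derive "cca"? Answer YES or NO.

CNF form of G:
  S -> T0 A | T0 B | T2 T2 | a
  A -> T0 T1
  B -> T2 B | b
  T0 -> c
  T1 -> b
  T2 -> d

CYK table (by increasing span):
  T[0,0] 'c' = {T0}  orig:{}
  T[1,1] 'c' = {T0}  orig:{}
  T[2,2] 'a' = {S}
  T[0,1] 'cc' = ∅
  T[1,2] 'ca' = ∅
  T[0,2] 'cca' = ∅

S ∉ T[0,2] ⇒ NO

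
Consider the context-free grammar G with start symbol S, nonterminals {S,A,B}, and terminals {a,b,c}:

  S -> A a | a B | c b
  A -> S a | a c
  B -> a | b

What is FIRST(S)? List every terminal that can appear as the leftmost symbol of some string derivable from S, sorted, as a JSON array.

Compute FIRST by fixpoint:
iter 1:
  A via A→a c: +{a}
  B via B→a: +{a}
  B via B→b: +{b}
  S via S→A a: +{a}
  S via S→c b: +{c}
  FIRST(S)={a,c}  FIRST(A)={a}  FIRST(B)={a,b}
iter 2:
  A via A→S a: +{c}
  FIRST(S)={a,c}  FIRST(A)={a,c}  FIRST(B)={a,b}
iter 3: done
  FIRST(S)={a,c}  FIRST(A)={a,c}  FIRST(B)={a,b}

FIRST(S) = ["a", "c"]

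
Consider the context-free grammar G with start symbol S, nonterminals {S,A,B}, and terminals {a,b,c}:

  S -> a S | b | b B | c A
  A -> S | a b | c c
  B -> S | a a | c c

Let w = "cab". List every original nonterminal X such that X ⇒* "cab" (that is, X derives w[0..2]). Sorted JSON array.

CNF form of G:
  S -> T0 S | T1 B | T2 A | b
  A -> T0 S | T0 T1 | T1 B | T2 A | T2 T2 | b
  B -> T0 S | T0 T0 | T1 B | T2 A | T2 T2 | b
  T0 -> a
  T1 -> b
  T2 -> c

CYK fill, restricted to cells inside w[0..2]:
  cell(0,0) c: {T2}  orig:{}
  cell(1,1) a: {T0}  orig:{}
  cell(2,2) b: {A,B,S,T1}  orig:{A,B,S}
  cell(0,1) ca: ∅
  cell(1,2) ab: {A,B,S}
  cell(0,2) cab: {A,B,S}

Original NTs in T[0,2] deriving "cab": ["A", "B", "S"]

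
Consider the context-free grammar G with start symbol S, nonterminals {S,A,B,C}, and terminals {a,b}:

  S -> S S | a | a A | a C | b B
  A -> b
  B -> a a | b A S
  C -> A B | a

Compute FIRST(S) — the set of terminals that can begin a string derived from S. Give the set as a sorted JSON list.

Compute FIRST by fixpoint:
round 1:
  A via A→b: +{b}
  B via B→a a: +{a}
  B via B→b A S: +{b}
  C via C→A B: +{b}
  C via C→a: +{a}
  S via S→a: +{a}
  S via S→b B: +{b}
  FIRST(S)={a,b}  FIRST(A)={b}  FIRST(B)={a,b}  FIRST(C)={a,b}
round 2: — fixpoint
  FIRST(S)={a,b}  FIRST(A)={b}  FIRST(B)={a,b}  FIRST(C)={a,b}

FIRST(S) = ["a", "b"]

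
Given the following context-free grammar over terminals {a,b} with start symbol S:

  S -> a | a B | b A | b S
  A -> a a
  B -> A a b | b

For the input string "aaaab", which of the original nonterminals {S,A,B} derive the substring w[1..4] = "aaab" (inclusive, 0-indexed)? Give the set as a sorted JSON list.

CNF form of G:
  S -> T0 B | T1 A | T1 S | a
  A -> T0 T0
  B -> A X2 | b
  T0 -> a
  T1 -> b
  X2 -> T0 T1

CYK fill (cells [i..j] with 1 ≤ i ≤ j ≤ 4 only):
  T[1,1] 'a' = {S,T0}  orig:{S}
  T[2,2] 'a' = {S,T0}  orig:{S}
  T[3,3] 'a' = {S,T0}  orig:{S}
  T[4,4] 'b' = {B,T1}  orig:{B}
  T[1,2] 'aa' = {A}
  T[2,3] 'aa' = {A}
  T[3,4] 'ab' = {S,X2}  orig:{S}
  T[1,3] 'aaa' = ∅
  T[2,4] 'aab' = ∅
  T[1,4] 'aaab' = {B}

Original NTs in T[1,4] deriving "aaab": ["B"]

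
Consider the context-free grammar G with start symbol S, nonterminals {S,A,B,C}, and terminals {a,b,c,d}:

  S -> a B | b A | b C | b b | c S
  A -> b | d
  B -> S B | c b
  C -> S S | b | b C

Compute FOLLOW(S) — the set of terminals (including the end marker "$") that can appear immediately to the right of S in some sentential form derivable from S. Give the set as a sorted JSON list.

Compute FIRST by fixpoint:
pass 1:
  A via A→b: +{b}
  A via A→d: +{d}
  B via B→c b: +{c}
  C via C→b: +{b}
  S via S→a B: +{a}
  S via S→b A: +{b}
  S via S→c S: +{c}
  S: {a,b,c}  A: {b,d}  B: {c}  C: {b}
pass 2:
  B via B→S B: +{a,b}
  C via C→S S: +{a,c}
  S: {a,b,c}  A: {b,d}  B: {a,b,c}  C: {a,b,c}
pass 3: done
  S: {a,b,c}  A: {b,d}  B: {a,b,c}  C: {a,b,c}

FOLLOW iteration:
initialize: $ ∈ FOLLOW(S)
iter 1:
  B→S B: FOLLOW(S) ⊇ FIRST(B) = {a,b,c}; new: +{a,b,c}
  S→a B: FOLLOW(B) ⊇ FOLLOW(S) ⊇ {$,a,b,c}; new: +{$,a,b,c}
  S→b A: FOLLOW(A) ⊇ FOLLOW(S) ⊇ {$,a,b,c}; new: +{$,a,b,c}
  S→b C: FOLLOW(C) ⊇ FOLLOW(S) ⊇ {$,a,b,c}; new: +{$,a,b,c}
  FOLLOW[S]={$,a,b,c}  FOLLOW[A]={$,a,b,c}  FOLLOW[B]={$,a,b,c}  FOLLOW[C]={$,a,b,c}
iter 2: (no change)
  FOLLOW[S]={$,a,b,c}  FOLLOW[A]={$,a,b,c}  FOLLOW[B]={$,a,b,c}  FOLLOW[C]={$,a,b,c}

FOLLOW(S) = ["$", "a", "b", "c"]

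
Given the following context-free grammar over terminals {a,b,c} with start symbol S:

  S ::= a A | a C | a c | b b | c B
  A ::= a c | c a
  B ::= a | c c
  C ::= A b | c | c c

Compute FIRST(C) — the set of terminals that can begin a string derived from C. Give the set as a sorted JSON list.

FIRST sets, iterate to fixpoint:
round 1:
  A via A→a c: +{a}
  A via A→c a: +{c}
  B via B→a: +{a}
  B via B→c c: +{c}
  C via C→A b: +{a,c}
  S via S→a A: +{a}
  S via S→b b: +{b}
  S via S→c B: +{c}
  FIRST[S]={a,b,c}  FIRST[A]={a,c}  FIRST[B]={a,c}  FIRST[C]={a,c}
round 2: (stable)
  FIRST[S]={a,b,c}  FIRST[A]={a,c}  FIRST[B]={a,c}  FIRST[C]={a,c}

FIRST(C) = ["a", "c"]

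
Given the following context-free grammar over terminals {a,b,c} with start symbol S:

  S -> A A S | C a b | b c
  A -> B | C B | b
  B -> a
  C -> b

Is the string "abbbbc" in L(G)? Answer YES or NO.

Convert to CNF:
  S -> A X3 | C X4 | T1 T2
  A -> C B | a | b
  B -> a
  C -> b
  T0 -> a
  T1 -> b
  T2 -> c
  X3 -> A S
  X4 -> T0 T1

Fill CYK table bottom-up:
  T[0,0] 'a' = {A,B,T0}  orig:{A,B}
  T[1,1] 'b' = {A,C,T1}  orig:{A,C}
  T[2,2] 'b' = {A,C,T1}  orig:{A,C}
  T[3,3] 'b' = {A,C,T1}  orig:{A,C}
  T[4,4] 'b' = {A,C,T1}  orig:{A,C}
  T[5,5] 'c' = {T2}  orig:{}
  T[0,1] 'ab' = {X4}  orig:{}
  T[1,2] 'bb' = ∅
  T[2,3] 'bb' = ∅
  T[3,4] 'bb' = ∅
  T[4,5] 'bc' = {S}
  T[0,2] 'abb' = ∅
  T[1,3] 'bbb' = ∅
  T[2,4] 'bbb' = ∅
  T[3,5] 'bbc' = {X3}  orig:{}
  T[0,3] 'abbb' = ∅
  T[1,4] 'bbbb' = ∅
  T[2,5] 'bbbc' = {S}
  T[0,4] 'abbbb' = ∅
  T[1,5] 'bbbbc' = {X3}  orig:{}
  T[0,5] 'abbbbc' = {S}

S ∈ T[0,5] ⇒ YES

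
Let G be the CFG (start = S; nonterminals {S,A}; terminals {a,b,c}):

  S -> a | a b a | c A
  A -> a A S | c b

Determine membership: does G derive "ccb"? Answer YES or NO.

CNF form of G:
  S -> T0 X4 | T1 A | a
  A -> T0 X3 | T1 T2
  T0 -> a
  T1 -> c
  T2 -> b
  X3 -> A S
  X4 -> T2 T0

CYK fill:
  [0..0]={T1}  "c"  orig:{}
  [1..1]={T1}  "c"  orig:{}
  [2..2]={T2}  "b"  orig:{}
  [0..1]=∅  "cc"
  [1..2]={A}  "cb"
  [0..2]={S}  "ccb"

S ∈ T[0,2] ⇒ YES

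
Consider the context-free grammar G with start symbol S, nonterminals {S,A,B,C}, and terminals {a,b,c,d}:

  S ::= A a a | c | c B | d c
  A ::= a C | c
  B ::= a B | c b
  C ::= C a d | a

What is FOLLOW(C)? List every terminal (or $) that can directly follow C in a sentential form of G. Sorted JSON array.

FIRST sets, iterate to fixpoint:
iter 1:
  A via A→a C: +{a}
  A via A→c: +{c}
  B via B→a B: +{a}
  B via B→c b: +{c}
  C via C→a: +{a}
  S via S→A a a: +{a,c}
  S via S→d c: +{d}
  FIRST[S]={a,c,d}  FIRST[A]={a,c}  FIRST[B]={a,c}  FIRST[C]={a}
iter 2: — fixpoint
  FIRST[S]={a,c,d}  FIRST[A]={a,c}  FIRST[B]={a,c}  FIRST[C]={a}

Compute FOLLOW by fixpoint:
FOLLOW(S) := {$}
round 1:
  C→C a d: FOLLOW(C) ⊇ FIRST(a) = {a}; new: +{a}
  S→A a a: FOLLOW(A) ⊇ FIRST(a) = {a}; new: +{a}
  S→c B: FOLLOW(B) ⊇ FOLLOW(S) ⊇ {$}; new: +{$}
  FOLLOW(S)={$}  FOLLOW(A)={a}  FOLLOW(B)={$}  FOLLOW(C)={a}
round 2: done
  FOLLOW(S)={$}  FOLLOW(A)={a}  FOLLOW(B)={$}  FOLLOW(C)={a}

FOLLOW(C) = ["a"]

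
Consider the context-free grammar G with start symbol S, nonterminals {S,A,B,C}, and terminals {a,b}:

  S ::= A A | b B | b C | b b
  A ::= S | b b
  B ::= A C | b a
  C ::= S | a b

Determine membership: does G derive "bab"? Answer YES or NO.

CNF form of G:
  S -> A A | T0 B | T0 C | T0 T0
  A -> A A | T0 B | T0 C | T0 T0
  B -> A C | T0 T1
  C -> A A | T0 B | T0 C | T0 T0 | T1 T0
  T0 -> b
  T1 -> a

CYK table (by increasing span):
  [0..0]={T0}  "b"  orig:{}
  [1..1]={T1}  "a"  orig:{}
  [2..2]={T0}  "b"  orig:{}
  [0..1]={B}  "ba"
  [1..2]={C}  "ab"
  [0..2]={A,C,S}  "bab"

S ∈ T[0,2] ⇒ YES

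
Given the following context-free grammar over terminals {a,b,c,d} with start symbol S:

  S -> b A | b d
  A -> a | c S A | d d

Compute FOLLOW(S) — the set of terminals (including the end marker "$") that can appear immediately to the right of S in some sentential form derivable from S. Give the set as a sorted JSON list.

Compute FIRST by fixpoint:
iter 1:
  A via A→a: +{a}
  A via A→c S A: +{c}
  A via A→d d: +{d}
  S via S→b A: +{b}
  S: {b}  A: {a,c,d}
iter 2: (no change)
  S: {b}  A: {a,c,d}

Compute FOLLOW by fixpoint:
initialize: $ ∈ FOLLOW(S)
pass 1:
  A→c S A: FOLLOW(S) ⊇ FIRST(A) = {a,c,d}; new: +{a,c,d}
  S→b A: FOLLOW(A) ⊇ FOLLOW(S) ⊇ {$,a,c,d}; new: +{$,a,c,d}
  S: {$,a,c,d}  A: {$,a,c,d}
pass 2: (stable)
  S: {$,a,c,d}  A: {$,a,c,d}

FOLLOW(S) = ["$", "a", "c", "d"]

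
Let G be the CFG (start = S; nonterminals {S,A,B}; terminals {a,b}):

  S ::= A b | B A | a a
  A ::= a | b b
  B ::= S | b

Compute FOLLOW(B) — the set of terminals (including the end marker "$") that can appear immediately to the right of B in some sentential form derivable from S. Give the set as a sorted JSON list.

Compute FIRST by fixpoint:
pass 1:
  A via A→a: +{a}
  A via A→b b: +{b}
  B via B→b: +{b}
  S via S→A b: +{a,b}
  FIRST[S]={a,b}  FIRST[A]={a,b}  FIRST[B]={b}
pass 2:
  B via B→S: +{a}
  FIRST[S]={a,b}  FIRST[A]={a,b}  FIRST[B]={a,b}
pass 3: done
  FIRST[S]={a,b}  FIRST[A]={a,b}  FIRST[B]={a,b}

FOLLOW sets:
initialize: $ ∈ FOLLOW(S)
pass 1:
  S→A b: FOLLOW(A) ⊇ FIRST(b) = {b}; new: +{b}
  S→B A: FOLLOW(B) ⊇ FIRST(A) = {a,b}; new: +{a,b}
  S→B A: FOLLOW(A) ⊇ FOLLOW(S) ⊇ {$}; new: +{$}
  FOLLOW[S]={$}  FOLLOW[A]={$,b}  FOLLOW[B]={a,b}
pass 2:
  B→S: FOLLOW(S) ⊇ FOLLOW(B) ⊇ {a,b}; new: +{a,b}
  S→B A: FOLLOW(A) ⊇ FOLLOW(S) ⊇ {$,a,b}; new: +{a}
  FOLLOW[S]={$,a,b}  FOLLOW[A]={$,a,b}  FOLLOW[B]={a,b}
pass 3: (no change)
  FOLLOW[S]={$,a,b}  FOLLOW[A]={$,a,b}  FOLLOW[B]={a,b}

FOLLOW(B) = ["a", "b"]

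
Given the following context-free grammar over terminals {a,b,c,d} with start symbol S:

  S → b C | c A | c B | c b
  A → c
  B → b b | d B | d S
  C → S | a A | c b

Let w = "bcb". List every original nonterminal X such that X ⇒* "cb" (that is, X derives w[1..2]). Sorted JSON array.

CNF form of G:
  S -> T0 C | T3 A | T3 B | T3 T0
  A -> c
  B -> T0 T0 | T1 B | T1 S
  C -> T0 C | T2 A | T3 A | T3 B | T3 T0
  T0 -> b
  T1 -> d
  T2 -> a
  T3 -> c

CYK table (by increasing span), restricted to cells inside w[1..2]:
  cell(1,1) c: {A,T3}  orig:{A}
  cell(2,2) b: {T0}  orig:{}
  cell(1,2) cb: {C,S}

Original NTs in T[1,2] deriving "cb": ["C", "S"]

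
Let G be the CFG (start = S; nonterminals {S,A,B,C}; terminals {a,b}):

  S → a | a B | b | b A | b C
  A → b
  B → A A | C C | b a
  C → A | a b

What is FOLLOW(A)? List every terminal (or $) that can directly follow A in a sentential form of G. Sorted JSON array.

Compute FIRST by fixpoint:
pass 1:
  A via A→b: +{b}
  B via B→A A: +{b}
  C via C→A: +{b}
  C via C→a b: +{a}
  S via S→a: +{a}
  S via S→b: +{b}
  FIRST(S)={a,b}  FIRST(A)={b}  FIRST(B)={b}  FIRST(C)={a,b}
pass 2:
  B via B→C C: +{a}
  FIRST(S)={a,b}  FIRST(A)={b}  FIRST(B)={a,b}  FIRST(C)={a,b}
pass 3: done
  FIRST(S)={a,b}  FIRST(A)={b}  FIRST(B)={a,b}  FIRST(C)={a,b}

Compute FOLLOW by fixpoint:
seed FOLLOW(S) with $
pass 1:
  B→A A: FOLLOW(A) ⊇ FIRST(A) = {b}; new: +{b}
  B→C C: FOLLOW(C) ⊇ FIRST(C) = {a,b}; new: +{a,b}
  C→A: FOLLOW(A) ⊇ FOLLOW(C) ⊇ {a,b}; new: +{a}
  S→a B: FOLLOW(B) ⊇ FOLLOW(S) ⊇ {$}; new: +{$}
  S→b A: FOLLOW(A) ⊇ FOLLOW(S) ⊇ {$}; new: +{$}
  S→b C: FOLLOW(C) ⊇ FOLLOW(S) ⊇ {$}; new: +{$}
  FOLLOW[S]={$}  FOLLOW[A]={$,a,b}  FOLLOW[B]={$}  FOLLOW[C]={$,a,b}
pass 2: (no change)
  FOLLOW[S]={$}  FOLLOW[A]={$,a,b}  FOLLOW[B]={$}  FOLLOW[C]={$,a,b}

FOLLOW(A) = ["$", "a", "b"]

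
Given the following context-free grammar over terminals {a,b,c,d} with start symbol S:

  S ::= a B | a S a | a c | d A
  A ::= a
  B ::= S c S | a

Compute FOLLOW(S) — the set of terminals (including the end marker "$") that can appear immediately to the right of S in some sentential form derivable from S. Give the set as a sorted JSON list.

Compute FIRST by fixpoint:
iter 1:
  A via A→a: +{a}
  B via B→a: +{a}
  S via S→a B: +{a}
  S via S→d A: +{d}
  FIRST[S]={a,d}  FIRST[A]={a}  FIRST[B]={a}
iter 2:
  B via B→S c S: +{d}
  FIRST[S]={a,d}  FIRST[A]={a}  FIRST[B]={a,d}
iter 3: (no change)
  FIRST[S]={a,d}  FIRST[A]={a}  FIRST[B]={a,d}

FOLLOW sets:
FOLLOW(S) := {$}
iter 1:
  B→S c S: FOLLOW(S) ⊇ FIRST(c) = {c}; new: +{c}
  S→a B: FOLLOW(B) ⊇ FOLLOW(S) ⊇ {$,c}; new: +{$,c}
  S→a S a: FOLLOW(S) ⊇ FIRST(a) = {a}; new: +{a}
  S→d A: FOLLOW(A) ⊇ FOLLOW(S) ⊇ {$,a,c}; new: +{$,a,c}
  FOLLOW(S)={$,a,c}  FOLLOW(A)={$,a,c}  FOLLOW(B)={$,c}
iter 2:
  S→a B: FOLLOW(B) ⊇ FOLLOW(S) ⊇ {$,a,c}; new: +{a}
  FOLLOW(S)={$,a,c}  FOLLOW(A)={$,a,c}  FOLLOW(B)={$,a,c}
iter 3: done
  FOLLOW(S)={$,a,c}  FOLLOW(A)={$,a,c}  FOLLOW(B)={$,a,c}

FOLLOW(S) = ["$", "a", "c"]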